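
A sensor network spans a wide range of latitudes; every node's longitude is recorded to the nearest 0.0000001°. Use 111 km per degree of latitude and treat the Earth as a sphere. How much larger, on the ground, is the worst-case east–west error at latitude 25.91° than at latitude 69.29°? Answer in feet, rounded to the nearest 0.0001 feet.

Rounding to 7 decimal places leaves the longitude within ±5e-08° of the true value.
At 25.91°: 5e-08° × 111000 × cos 25.91° = 5e-08 × 111000 × 0.8995 ≈ 0.0049921 m.
At 69.29°: 5e-08° × 111000 × cos 69.29° = 5e-08 × 111000 × 0.3536 ≈ 0.0019627 m.
Difference: 0.0049921 − 0.0019627 = 0.0030294 m.
Converting: 0.00302943 m × 3.2808 ft/m ≈ 0.0099391 ft.

0.0099 feet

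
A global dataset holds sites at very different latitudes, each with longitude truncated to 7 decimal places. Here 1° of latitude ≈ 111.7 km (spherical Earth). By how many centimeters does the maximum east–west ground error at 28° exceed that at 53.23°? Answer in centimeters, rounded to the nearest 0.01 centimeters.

0.32 centimeters

Truncating at 7 decimal places can drop up to a full unit in the last place, so the longitude may be off by as much as 1e-07°.
At 28°: 1e-07° × 111700 × cos 28° = 1e-07 × 111700 × 0.8829 ≈ 0.0098625 m.
At 53.23°: 1e-07° × 111700 × cos 53.23° = 1e-07 × 111700 × 0.5986 ≈ 0.0066864 m.
Difference: 0.0098625 − 0.0066864 = 0.0031761 m.
That is 0.00317612 m = 0.31761 cm.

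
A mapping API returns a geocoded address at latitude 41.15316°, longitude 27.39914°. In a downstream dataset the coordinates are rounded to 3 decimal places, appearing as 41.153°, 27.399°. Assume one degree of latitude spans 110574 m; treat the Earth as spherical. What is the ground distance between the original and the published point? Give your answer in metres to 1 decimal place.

Δlat = 41.15316 − 41.153 = +0.00016°; Δlon = 27.39914 − 27.399 = +0.00014°.
North–south shift: 0.00016 × 110574 = 17.6918 m.
E–W at 41.153°: 0.00014° × 110574 × cos 41.153° = 0.00014 × 110574 × 0.7530 ≈ 11.656 m.
Hypotenuse of the two orthogonal shifts: √(17.6918² + 11.656²) = 21.1864 m.

21.2 metres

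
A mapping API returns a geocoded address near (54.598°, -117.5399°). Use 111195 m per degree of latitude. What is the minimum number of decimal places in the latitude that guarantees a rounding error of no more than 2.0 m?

5 decimal places

One degree of latitude covers 111195 m.
Rounding to N decimal places gives at most 0.5 × 10⁻ᴺ degrees of error, i.e. 0.5 × 10⁻ᴺ × 111195 m.
Setting 55597.5 × 10⁻ᴺ ≤ 2.0 gives 10ᴺ ≥ 2.78e+04, i.e. N ≥ 4.44.
So 5 decimal places suffice (0.556 m); 4 would allow up to 5.56 m.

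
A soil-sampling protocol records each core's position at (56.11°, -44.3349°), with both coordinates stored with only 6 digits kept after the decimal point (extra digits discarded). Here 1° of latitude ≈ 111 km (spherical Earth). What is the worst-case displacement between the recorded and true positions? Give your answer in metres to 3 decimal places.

0.127 metres

Truncating at 6 decimal places can drop up to a full unit in the last place, so each coordinate may be off by as much as 1e-06°.
N–S: 1e-06° × 111000 m/° = 0.111 m.
East–west component at 56.11°: 1e-06° × 111000 × cos 56.11° ≈ 1e-06 × 61893.6 ≈ 0.0618936 m.
The two errors are perpendicular, so the maximum displacement is √(0.111² + 0.0618936²) ≈ 0.12709 m.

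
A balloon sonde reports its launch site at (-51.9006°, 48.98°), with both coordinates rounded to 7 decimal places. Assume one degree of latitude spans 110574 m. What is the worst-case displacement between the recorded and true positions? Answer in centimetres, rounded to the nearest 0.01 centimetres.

Rounding to 7 decimal places leaves each coordinate within ±5e-08° of the true value.
N–S: 5e-08° × 110574 m/° = 0.0055287 m.
Longitude error → 5e-08 × 110574 × cos 51.9006° = 5e-08 × 110574 × 0.6170 ≈ 0.00341136 m.
Combining orthogonally: (0.0055287² + 0.00341136²)^½ ≈ 0.00649645 m.
That is 0.00649645 m = 0.64965 cm.

0.65 centimetres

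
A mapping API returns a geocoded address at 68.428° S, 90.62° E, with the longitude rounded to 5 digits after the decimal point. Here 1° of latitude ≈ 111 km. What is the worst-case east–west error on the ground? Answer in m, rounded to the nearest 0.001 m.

Rounding to 5 decimal places leaves the longitude within ±5e-06° of the true value.
Parallels shrink by cos φ, so at 68.428° a degree of longitude is 111000 × 0.3677 ≈ 40811.4 m.
East–west error: 5e-06° × 40811.4 m/° ≈ 0.204057 m.

0.204 m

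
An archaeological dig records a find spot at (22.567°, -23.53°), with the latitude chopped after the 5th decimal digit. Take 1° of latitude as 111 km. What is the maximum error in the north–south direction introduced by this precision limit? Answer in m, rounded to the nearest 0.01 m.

1.11 m

Truncating at 5 decimal places can drop up to a full unit in the last place, so the latitude may be off by as much as 1e-05°.
North–south distance: 1e-05° × 111000 m/° = 1.11 m.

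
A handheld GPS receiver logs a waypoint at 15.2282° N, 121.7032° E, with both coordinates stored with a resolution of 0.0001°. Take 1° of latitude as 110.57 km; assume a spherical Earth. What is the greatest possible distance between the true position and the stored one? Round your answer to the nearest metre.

8 metres

With a 0.0001° grid the true value lies within half a step, ±0.0001°/2 = ±5e-05°, of the stored one.
N–S: 5e-05° × 110570 m/° = 5.5285 m.
E–W at 15.2282°: 5e-05° × 110570 × cos 15.2282° = 5e-05 × 110570 × 0.9649 ≈ 5.33438 m.
The two errors are perpendicular, so the maximum displacement is √(5.5285² + 5.33438²) ≈ 7.68244 m.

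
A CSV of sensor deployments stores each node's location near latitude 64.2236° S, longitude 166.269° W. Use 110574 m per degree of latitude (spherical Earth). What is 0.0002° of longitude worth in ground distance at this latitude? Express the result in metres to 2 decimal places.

One degree of longitude here spans 110574 × cos 64.2236° = 110574 × 0.4349 ≈ 48084.2 m; 0.0002° of that is 9.61685 m.

9.62 metres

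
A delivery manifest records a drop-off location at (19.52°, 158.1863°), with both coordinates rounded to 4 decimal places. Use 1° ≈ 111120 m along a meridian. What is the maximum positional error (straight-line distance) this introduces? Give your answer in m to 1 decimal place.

Rounding to 4 decimal places leaves each coordinate within ±5e-05° of the true value.
Latitude error → 5e-05 × 111120 = 5.556 m along the meridian.
East–west component at 19.52°: 5e-05° × 111120 × cos 19.52° ≈ 5e-05 × 104733 ≈ 5.23667 m.
The two errors are perpendicular, so the maximum displacement is √(5.556² + 5.23667²) ≈ 7.63491 m.

7.6 m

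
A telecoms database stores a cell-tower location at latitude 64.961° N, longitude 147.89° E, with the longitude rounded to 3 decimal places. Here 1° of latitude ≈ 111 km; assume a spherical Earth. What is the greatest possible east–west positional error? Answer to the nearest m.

23 m

Rounding to 3 decimal places leaves the longitude within ±0.0005° of the true value.
One degree of longitude at 64.961° is 111000 × cos 64.961° ≈ 111000 × 0.4232 = 46979.1 m.
So at most 0.0005° × 46979.1 ≈ 23.4895 m east–west.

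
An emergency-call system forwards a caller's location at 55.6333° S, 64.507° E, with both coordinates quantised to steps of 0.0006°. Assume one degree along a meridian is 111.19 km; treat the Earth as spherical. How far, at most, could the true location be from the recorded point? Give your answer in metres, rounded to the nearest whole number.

38 metres

With a 0.0006° grid the true value lies within half a step, ±0.0006°/2 = ±0.0003°, of the stored one.
North–south component: 0.0003° × 111190 = 33.357 m.
E–W at 55.6333°: 0.0003° × 111190 × cos 55.6333° = 0.0003 × 111190 × 0.5645 ≈ 18.8296 m.
The two errors are perpendicular, so the maximum displacement is √(33.357² + 18.8296²) ≈ 38.3046 m.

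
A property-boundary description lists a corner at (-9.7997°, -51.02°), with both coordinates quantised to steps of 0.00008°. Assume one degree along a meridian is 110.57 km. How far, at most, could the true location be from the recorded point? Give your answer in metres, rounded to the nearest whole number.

6 metres

With a 0.00008° grid the true value lies within half a step, ±0.00008°/2 = ±4e-05°, of the stored one.
North–south component: 4e-05° × 110570 = 4.4228 m.
E–W at 9.7997°: 4e-05° × 110570 × cos 9.7997° = 4e-05 × 110570 × 0.9854 ≈ 4.35827 m.
Worst case both components are at the extreme and orthogonal: √(4.4228² + 4.35827²) ≈ 6.20932 m.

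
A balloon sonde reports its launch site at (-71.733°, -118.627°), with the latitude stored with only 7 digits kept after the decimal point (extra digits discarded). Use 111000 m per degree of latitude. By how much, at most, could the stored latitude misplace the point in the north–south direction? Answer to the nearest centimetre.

Truncating at 7 decimal places can drop up to a full unit in the last place, so the latitude may be off by as much as 1e-07°.
Along the meridian that is 1e-07° × 111000 m/° = 0.0111 m.
That is 0.0111 m = 1.11 cm.

1 centimetres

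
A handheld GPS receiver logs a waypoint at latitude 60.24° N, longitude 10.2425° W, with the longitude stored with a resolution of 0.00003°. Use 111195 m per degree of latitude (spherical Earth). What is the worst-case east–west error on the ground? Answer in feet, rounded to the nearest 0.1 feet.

2.7 feet

With a 0.00003° grid the true value lies within half a step, ±0.00003°/2 = ±1.5e-05°, of the stored one.
Parallels shrink by cos φ, so at 60.24° a degree of longitude is 111195 × 0.4964 ≈ 55193.6 m.
Maximum E–W displacement: 1.5e-05 × 55193.6 = 0.827905 m.
Converting: 0.827905 m × 3.2808 ft/m ≈ 2.7162 ft.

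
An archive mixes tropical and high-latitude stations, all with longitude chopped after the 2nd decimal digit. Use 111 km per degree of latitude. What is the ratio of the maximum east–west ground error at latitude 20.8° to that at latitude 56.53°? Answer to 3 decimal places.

Truncating at 2 decimal places can drop up to a full unit in the last place, so the longitude may be off by as much as 0.01°.
Error at 20.8° = 0.01° × 111000 × cos 20.8° ≈ 1110 × 0.9348 = 1037.7 m.
Error at 56.53° = 0.01° × 111000 × cos 56.53° ≈ 1110 × 0.5515 = 612.17 m.
Ratio: 1037.7 / 612.17 = cos 20.8° / cos 56.53° ≈ 1.6951.

1.695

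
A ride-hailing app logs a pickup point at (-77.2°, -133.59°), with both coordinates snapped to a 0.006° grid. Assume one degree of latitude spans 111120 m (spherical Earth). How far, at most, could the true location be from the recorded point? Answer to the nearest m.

341 m

With a 0.006° grid the true value lies within half a step, ±0.006°/2 = ±0.003°, of the stored one.
Latitude error → 0.003 × 111120 = 333.36 m along the meridian.
East–west component at 77.2°: 0.003° × 111120 × cos 77.2° ≈ 0.003 × 24618.5 ≈ 73.8554 m.
The two errors are perpendicular, so the maximum displacement is √(333.36² + 73.8554²) ≈ 341.443 m.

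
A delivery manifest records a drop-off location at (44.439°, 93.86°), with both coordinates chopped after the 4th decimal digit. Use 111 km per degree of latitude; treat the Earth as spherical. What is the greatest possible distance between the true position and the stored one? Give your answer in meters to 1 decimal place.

Truncating at 4 decimal places can drop up to a full unit in the last place, so each coordinate may be off by as much as 0.0001°.
Latitude error → 0.0001 × 111000 = 11.1 m along the meridian.
East–west component at 44.439°: 0.0001° × 111000 × cos 44.439° ≈ 0.0001 × 79253.6 ≈ 7.92536 m.
The two errors are perpendicular, so the maximum displacement is √(11.1² + 7.92536²) ≈ 13.639 m.

13.6 meters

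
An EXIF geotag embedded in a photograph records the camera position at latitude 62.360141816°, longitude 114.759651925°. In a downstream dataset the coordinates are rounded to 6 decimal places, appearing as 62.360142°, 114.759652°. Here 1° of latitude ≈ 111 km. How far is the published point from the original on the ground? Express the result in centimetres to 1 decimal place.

The latitude changed by -0.000000184° and the longitude by -0.000000075°.
N–S: -0.000000184° × 111000 m/° = -0.020424 m.
East–west at this latitude: -0.000000075° × 111000 × cos 62.3601° ≈ -0.000000075 × 51494.3 = -0.00386207 m.
Hypotenuse of the two orthogonal shifts: √(0.020424² + 0.00386207²) = 0.0207859 m.
That is 0.0207859 m = 2.0786 cm.

2.1 centimetres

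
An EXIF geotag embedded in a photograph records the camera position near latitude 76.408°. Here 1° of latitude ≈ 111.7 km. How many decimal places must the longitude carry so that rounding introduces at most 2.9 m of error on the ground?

At 76.408° one degree of longitude covers 111700 × cos 76.408° ≈ 111700 × 0.2350 ≈ 26250.2 m.
With N decimal places the half-ulp bound is 0.5·10⁻ᴺ°, or 0.5·10⁻ᴺ × 26250.2 m on the ground.
Setting 13125.1 × 10⁻ᴺ ≤ 2.9 gives 10ᴺ ≥ 4526, i.e. N ≥ 3.66.
N = 3 would give 13.1 m (too coarse); N = 4 gives 1.31 m ≤ 2.9 m.

4 decimal places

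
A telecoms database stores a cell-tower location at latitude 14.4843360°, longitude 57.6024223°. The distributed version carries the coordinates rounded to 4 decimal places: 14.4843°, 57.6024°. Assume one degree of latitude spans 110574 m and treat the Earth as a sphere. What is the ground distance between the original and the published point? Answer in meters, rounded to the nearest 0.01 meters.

Δlat = 14.4843360 − 14.4843 = +0.0000360°; Δlon = 57.6024223 − 57.6024 = +0.0000223°.
N–S: 0.0000360° × 110574 m/° = 3.98066 m.
East–west at this latitude: 0.0000223° × 110574 × cos 14.4843° ≈ 0.0000223 × 107060 = 2.38743 m.
Combined displacement = (3.98066² + 2.38743²)^½ ≈ 4.64171 m.

4.64 meters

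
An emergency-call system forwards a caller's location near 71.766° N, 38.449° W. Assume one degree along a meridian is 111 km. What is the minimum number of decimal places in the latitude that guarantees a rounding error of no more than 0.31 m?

One degree of latitude covers 111000 m.
N decimal places → at most half a unit in the last place, 0.5 × 10⁻ᴺ° = 111000/2 × 10⁻ᴺ m.
Setting 55500 × 10⁻ᴺ ≤ 0.31 gives 10ᴺ ≥ 1.79e+05, i.e. N ≥ 5.25.
At 5 places the error can reach 0.555 m, but 6 places keeps it to 0.0555 m.

6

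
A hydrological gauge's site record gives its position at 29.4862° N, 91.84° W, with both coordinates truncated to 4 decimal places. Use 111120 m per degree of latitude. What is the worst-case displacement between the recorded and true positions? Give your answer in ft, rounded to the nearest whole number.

48 ft

Truncating at 4 decimal places can drop up to a full unit in the last place, so each coordinate may be off by as much as 0.0001°.
North–south component: 0.0001° × 111120 = 11.112 m.
Longitude error → 0.0001 × 111120 × cos 29.4862° = 0.0001 × 111120 × 0.8705 ≈ 9.67271 m.
Combining orthogonally: (11.112² + 9.67271²)^½ ≈ 14.7322 m.
Converting: 14.7322 m × 3.2808 ft/m ≈ 48.334 ft.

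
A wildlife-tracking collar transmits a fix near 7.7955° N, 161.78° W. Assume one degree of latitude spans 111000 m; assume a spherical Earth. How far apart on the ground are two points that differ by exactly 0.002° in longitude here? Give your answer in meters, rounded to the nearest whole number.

220 meters

One degree of longitude here spans 111000 × cos 7.7955° = 111000 × 0.9908 ≈ 109974 m; 0.002° of that is 219.948 m.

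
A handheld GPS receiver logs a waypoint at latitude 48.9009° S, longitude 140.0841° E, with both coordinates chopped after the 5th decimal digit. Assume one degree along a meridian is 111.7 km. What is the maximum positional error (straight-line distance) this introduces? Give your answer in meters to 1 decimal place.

Truncating at 5 decimal places can drop up to a full unit in the last place, so each coordinate may be off by as much as 1e-05°.
N–S: 1e-05° × 111700 m/° = 1.117 m.
E–W at 48.9009°: 1e-05° × 111700 × cos 48.9009° = 1e-05 × 111700 × 0.6574 ≈ 0.734275 m.
Worst case both components are at the extreme and orthogonal: √(1.117² + 0.734275²) ≈ 1.33673 m.

1.3 meters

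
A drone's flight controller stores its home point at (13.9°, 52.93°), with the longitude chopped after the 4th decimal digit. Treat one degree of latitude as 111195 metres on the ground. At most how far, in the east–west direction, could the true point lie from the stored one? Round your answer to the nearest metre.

11 metres

Truncating at 4 decimal places can drop up to a full unit in the last place, so the longitude may be off by as much as 0.0001°.
Parallels shrink by cos φ, so at 13.9° a degree of longitude is 111195 × 0.9707 ≈ 107939 m.
East–west error: 0.0001° × 107939 m/° ≈ 10.7939 m.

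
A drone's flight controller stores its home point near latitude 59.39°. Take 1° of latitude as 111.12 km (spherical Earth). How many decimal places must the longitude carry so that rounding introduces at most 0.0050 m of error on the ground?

At 59.39° one degree of longitude covers 111120 × cos 59.39° ≈ 111120 × 0.5092 ≈ 56581.4 m.
With N decimal places the half-ulp bound is 0.5·10⁻ᴺ°, or 0.5·10⁻ᴺ × 56581.4 m on the ground.
Setting 28290.7 × 10⁻ᴺ ≤ 0.0050 gives 10ᴺ ≥ 5.658e+06, i.e. N ≥ 6.75.
N = 6 would give 0.0283 m (too coarse); N = 7 gives 0.00283 m ≤ 0.0050 m.

7 decimal places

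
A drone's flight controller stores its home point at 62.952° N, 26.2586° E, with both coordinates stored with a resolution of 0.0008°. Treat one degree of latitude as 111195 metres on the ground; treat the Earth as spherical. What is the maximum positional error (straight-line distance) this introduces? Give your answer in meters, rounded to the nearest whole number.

49 meters

With a 0.0008° grid the true value lies within half a step, ±0.0008°/2 = ±0.0004°, of the stored one.
North–south component: 0.0004° × 111195 = 44.478 m.
E–W at 62.952°: 0.0004° × 111195 × cos 62.952° = 0.0004 × 111195 × 0.4547 ≈ 20.2258 m.
Combining orthogonally: (44.478² + 20.2258²)^½ ≈ 48.8608 m.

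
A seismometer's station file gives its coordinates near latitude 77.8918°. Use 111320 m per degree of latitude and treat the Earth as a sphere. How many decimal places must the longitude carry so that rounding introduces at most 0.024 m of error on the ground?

At 77.8918° one degree of longitude covers 111320 × cos 77.8918° ≈ 111320 × 0.2098 ≈ 23350.3 m.
With N decimal places the half-ulp bound is 0.5·10⁻ᴺ°, or 0.5·10⁻ᴺ × 23350.3 m on the ground.
Setting 11675.2 × 10⁻ᴺ ≤ 0.024 gives 10ᴺ ≥ 4.865e+05, i.e. N ≥ 5.69.
N = 5 would give 0.117 m (too coarse); N = 6 gives 0.0117 m ≤ 0.024 m.

6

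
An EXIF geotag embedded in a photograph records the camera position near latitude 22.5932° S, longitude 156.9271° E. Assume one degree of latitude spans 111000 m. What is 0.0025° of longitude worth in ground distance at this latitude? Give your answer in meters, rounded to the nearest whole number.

256 meters

One degree of longitude here spans 111000 × cos 22.5932° = 111000 × 0.9233 ≈ 102481 m; 0.0025° of that is 256.203 m.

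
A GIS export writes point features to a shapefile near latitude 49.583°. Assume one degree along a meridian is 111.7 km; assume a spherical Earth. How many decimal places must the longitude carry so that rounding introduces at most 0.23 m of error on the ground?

6

At 49.583° one degree of longitude covers 111700 × cos 49.583° ≈ 111700 × 0.6483 ≈ 72420.2 m.
With N decimal places the half-ulp bound is 0.5·10⁻ᴺ°, or 0.5·10⁻ᴺ × 72420.2 m on the ground.
Need 0.5 × 72420.2 × 10⁻ᴺ ≤ 0.23 → 10⁻ᴺ ≤ 6.352e-06, so N ≥ 5.20.
So 6 decimal places suffice (0.0362 m); 5 would allow up to 0.362 m.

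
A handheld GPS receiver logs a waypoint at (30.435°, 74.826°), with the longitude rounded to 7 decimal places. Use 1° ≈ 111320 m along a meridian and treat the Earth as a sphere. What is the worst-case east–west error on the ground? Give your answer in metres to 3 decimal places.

0.005 metres

Rounding to 7 decimal places leaves the longitude within ±5e-08° of the true value.
Parallels shrink by cos φ, so at 30.435° a degree of longitude is 111320 × 0.8622 ≈ 95980.6 m.
So at most 5e-08° × 95980.6 ≈ 0.00479903 m east–west.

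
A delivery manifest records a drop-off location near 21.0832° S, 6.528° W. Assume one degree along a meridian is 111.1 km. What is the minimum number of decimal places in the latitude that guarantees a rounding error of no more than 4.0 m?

5

One degree of latitude covers 111100 m.
N decimal places → at most half a unit in the last place, 0.5 × 10⁻ᴺ° = 111100/2 × 10⁻ᴺ m.
Need 0.5 × 111100 × 10⁻ᴺ ≤ 4.0 → 10⁻ᴺ ≤ 7.201e-05, so N ≥ 4.14.
So 5 decimal places suffice (0.555 m); 4 would allow up to 5.56 m.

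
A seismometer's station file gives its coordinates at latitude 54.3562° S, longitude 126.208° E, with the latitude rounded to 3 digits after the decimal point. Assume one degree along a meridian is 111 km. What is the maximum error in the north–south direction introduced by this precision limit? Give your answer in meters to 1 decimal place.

55.5 meters

Rounding to 3 decimal places leaves the latitude within ±0.0005° of the true value.
North–south distance: 0.0005° × 111000 m/° = 55.5 m.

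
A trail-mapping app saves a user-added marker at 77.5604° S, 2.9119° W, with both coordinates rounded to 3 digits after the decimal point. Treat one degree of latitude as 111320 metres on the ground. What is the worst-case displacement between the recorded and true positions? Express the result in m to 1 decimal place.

56.9 m

Rounding to 3 decimal places leaves each coordinate within ±0.0005° of the true value.
Latitude error → 0.0005 × 111320 = 55.66 m along the meridian.
East–west component at 77.5604°: 0.0005° × 111320 × cos 77.5604° ≈ 0.0005 × 23979.5 ≈ 11.9897 m.
Worst case both components are at the extreme and orthogonal: √(55.66² + 11.9897²) ≈ 56.9367 m.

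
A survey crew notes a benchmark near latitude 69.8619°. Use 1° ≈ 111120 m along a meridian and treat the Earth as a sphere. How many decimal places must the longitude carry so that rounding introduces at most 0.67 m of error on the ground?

5

At 69.8619° one degree of longitude covers 111120 × cos 69.8619° ≈ 111120 × 0.3443 ≈ 38256.8 m.
Rounding to N decimal places gives at most 0.5 × 10⁻ᴺ degrees of error, i.e. 0.5 × 10⁻ᴺ × 38256.8 m.
Need 0.5 × 38256.8 × 10⁻ᴺ ≤ 0.67 → 10⁻ᴺ ≤ 3.503e-05, so N ≥ 4.46.
N = 4 would give 1.91 m (too coarse); N = 5 gives 0.191 m ≤ 0.67 m.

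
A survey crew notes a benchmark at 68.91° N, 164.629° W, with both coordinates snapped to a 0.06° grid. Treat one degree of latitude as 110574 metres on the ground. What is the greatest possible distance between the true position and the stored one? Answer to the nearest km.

With a 0.06° grid the true value lies within half a step, ±0.06°/2 = ±0.03°, of the stored one.
Latitude error → 0.03 × 110574 = 3317.22 m along the meridian.
E–W at 68.91°: 0.03° × 110574 × cos 68.91° = 0.03 × 110574 × 0.3598 ≈ 1193.65 m.
The two errors are perpendicular, so the maximum displacement is √(3317.22² + 1193.65²) ≈ 3525.44 m.
That is 3525.44 m = 3.5254 km.

4 km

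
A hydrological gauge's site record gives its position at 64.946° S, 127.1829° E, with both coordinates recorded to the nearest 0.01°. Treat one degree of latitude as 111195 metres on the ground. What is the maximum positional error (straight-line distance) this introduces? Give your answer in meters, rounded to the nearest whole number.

604 meters

Rounding to 2 decimal places leaves each coordinate within ±0.005° of the true value.
N–S: 0.005° × 111195 m/° = 555.975 m.
Longitude error → 0.005 × 111195 × cos 64.946° = 0.005 × 111195 × 0.4235 ≈ 235.44 m.
The two errors are perpendicular, so the maximum displacement is √(555.975² + 235.44²) ≈ 603.772 m.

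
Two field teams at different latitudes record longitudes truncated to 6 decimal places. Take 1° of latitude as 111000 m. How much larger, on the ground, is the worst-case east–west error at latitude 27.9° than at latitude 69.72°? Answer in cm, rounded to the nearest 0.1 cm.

6.0 cm

Truncating at 6 decimal places can drop up to a full unit in the last place, so the longitude may be off by as much as 1e-06°.
At 27.9°: 1e-06° × 111000 × cos 27.9° = 1e-06 × 111000 × 0.8838 ≈ 0.098098 m.
Error at 69.72° = 1e-06° × 111000 × cos 69.72° ≈ 0.111 × 0.3466 = 0.038474 m.
Difference: 0.098098 − 0.038474 = 0.059624 m.
That is 0.0596245 m = 5.9624 cm.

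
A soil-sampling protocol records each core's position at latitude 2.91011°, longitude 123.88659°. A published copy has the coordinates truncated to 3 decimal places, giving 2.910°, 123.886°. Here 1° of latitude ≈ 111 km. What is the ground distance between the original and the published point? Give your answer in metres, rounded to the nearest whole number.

Δlat = 2.91011 − 2.910 = +0.00011°; Δlon = 123.88659 − 123.886 = +0.00059°.
N–S: 0.00011° × 111000 m/° = 12.21 m.
East–west at this latitude: 0.00059° × 111000 × cos 2.91° ≈ 0.00059 × 110857 = 65.4056 m.
Distance: √(12.21² + 65.4056²) ≈ 66.5355 m.

67 metres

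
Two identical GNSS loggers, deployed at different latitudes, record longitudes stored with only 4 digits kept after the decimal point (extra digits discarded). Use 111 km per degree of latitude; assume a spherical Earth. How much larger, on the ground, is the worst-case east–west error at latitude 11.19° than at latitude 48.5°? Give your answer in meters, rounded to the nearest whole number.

Truncating at 4 decimal places can drop up to a full unit in the last place, so the longitude may be off by as much as 0.0001°.
Error at 11.19° = 0.0001° × 111000 × cos 11.19° ≈ 11.1 × 0.9810 = 10.889 m.
Error at 48.5° = 0.0001° × 111000 × cos 48.5° ≈ 11.1 × 0.6626 = 7.3551 m.
Difference: 10.889 − 7.3551 = 3.5339 m.

4 meters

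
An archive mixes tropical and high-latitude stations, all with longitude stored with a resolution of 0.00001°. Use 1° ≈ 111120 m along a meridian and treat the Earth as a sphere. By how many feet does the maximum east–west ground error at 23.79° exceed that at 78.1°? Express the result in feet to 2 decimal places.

1.29 feet

With a 0.00001° grid the true value lies within half a step, ±0.00001°/2 = ±5e-06°, of the stored one.
Error at 23.79° = 5e-06° × 111120 × cos 23.79° ≈ 0.5556 × 0.9150 = 0.50839 m.
Error at 78.1° = 5e-06° × 111120 × cos 78.1° ≈ 0.5556 × 0.2062 = 0.11457 m.
Difference: 0.50839 − 0.11457 = 0.39382 m.
In feet: 0.393824 m ÷ 0.3048 ≈ 1.2921 ft.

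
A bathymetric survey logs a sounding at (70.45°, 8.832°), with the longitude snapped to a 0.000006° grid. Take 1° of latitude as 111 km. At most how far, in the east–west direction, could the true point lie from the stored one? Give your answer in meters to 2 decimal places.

With a 0.000006° grid the true value lies within half a step, ±0.000006°/2 = ±3e-06°, of the stored one.
Parallels shrink by cos φ, so at 70.45° a degree of longitude is 111000 × 0.3346 ≈ 37143.9 m.
East–west error: 3e-06° × 37143.9 m/° ≈ 0.111432 m.

0.11 meters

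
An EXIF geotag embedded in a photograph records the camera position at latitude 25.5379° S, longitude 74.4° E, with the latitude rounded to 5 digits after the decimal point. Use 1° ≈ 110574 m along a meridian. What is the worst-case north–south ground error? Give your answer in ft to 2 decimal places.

Rounding to 5 decimal places leaves the latitude within ±5e-06° of the true value.
North–south distance: 5e-06° × 110574 m/° = 0.55287 m.
Converting: 0.55287 m × 3.2808 ft/m ≈ 1.8139 ft.

1.81 ft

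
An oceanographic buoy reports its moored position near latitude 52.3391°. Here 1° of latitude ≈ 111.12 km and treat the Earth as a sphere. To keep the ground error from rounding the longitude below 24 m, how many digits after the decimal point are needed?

At 52.3391° one degree of longitude covers 111120 × cos 52.3391° ≈ 111120 × 0.6110 ≈ 67892.9 m.
With N decimal places the half-ulp bound is 0.5·10⁻ᴺ°, or 0.5·10⁻ᴺ × 67892.9 m on the ground.
Need 0.5 × 67892.9 × 10⁻ᴺ ≤ 24 → 10⁻ᴺ ≤ 7.070e-04, so N ≥ 3.15.
N = 3 would give 33.9 m (too coarse); N = 4 gives 3.39 m ≤ 24 m.

4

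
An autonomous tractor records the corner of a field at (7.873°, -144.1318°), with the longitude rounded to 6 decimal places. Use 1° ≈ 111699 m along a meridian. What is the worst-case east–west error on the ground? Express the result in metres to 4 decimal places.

0.0553 metres

Rounding to 6 decimal places leaves the longitude within ±5e-07° of the true value.
At latitude 7.873° a degree of longitude spans 111699 m × cos 7.873° = 111699 × 0.9906 ≈ 110646 m.
East–west error: 5e-07° × 110646 m/° ≈ 0.0553231 m.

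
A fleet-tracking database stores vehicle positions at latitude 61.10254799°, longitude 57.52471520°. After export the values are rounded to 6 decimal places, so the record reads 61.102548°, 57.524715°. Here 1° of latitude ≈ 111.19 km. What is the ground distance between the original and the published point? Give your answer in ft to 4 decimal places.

Δlat = 61.10254799 − 61.102548 = -0.00000001°; Δlon = 57.52471520 − 57.524715 = +0.00000020°.
N–S: -0.00000001° × 111190 m/° = -0.0011119 m.
East–west at this latitude: 0.00000020° × 111190 × cos 61.1025° ≈ 0.00000020 × 53731.8 = 0.0107464 m.
Combined displacement = (0.0011119² + 0.0107464²)^½ ≈ 0.0108037 m.
Converting: 0.0108037 m × 3.2808 ft/m ≈ 0.035445 ft.

0.0354 ft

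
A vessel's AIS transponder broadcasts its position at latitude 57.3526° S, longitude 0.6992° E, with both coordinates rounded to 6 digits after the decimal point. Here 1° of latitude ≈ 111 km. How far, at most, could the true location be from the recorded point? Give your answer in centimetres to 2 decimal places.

6.31 centimetres

Rounding to 6 decimal places leaves each coordinate within ±5e-07° of the true value.
North–south component: 5e-07° × 111000 = 0.0555 m.
Longitude error → 5e-07 × 111000 × cos 57.3526° = 5e-07 × 111000 × 0.5395 ≈ 0.0299404 m.
The two errors are perpendicular, so the maximum displacement is √(0.0555² + 0.0299404²) ≈ 0.0630609 m.
That is 0.0630609 m = 6.3061 cm.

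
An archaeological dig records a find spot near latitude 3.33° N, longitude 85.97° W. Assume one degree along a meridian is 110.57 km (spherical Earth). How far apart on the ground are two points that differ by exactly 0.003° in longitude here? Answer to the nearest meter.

0.003° of longitude at 3.33° is 0.003 × 110570 × cos 3.33° ≈ 0.003 × 110383 = 331.15 m.

331 meters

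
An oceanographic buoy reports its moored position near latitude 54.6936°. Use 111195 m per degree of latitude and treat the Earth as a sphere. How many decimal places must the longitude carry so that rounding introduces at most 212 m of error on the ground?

At 54.6936° one degree of longitude covers 111195 × cos 54.6936° ≈ 111195 × 0.5779 ≈ 64265 m.
Rounding to N decimal places gives at most 0.5 × 10⁻ᴺ degrees of error, i.e. 0.5 × 10⁻ᴺ × 64265 m.
Need 0.5 × 64265 × 10⁻ᴺ ≤ 212 → 10⁻ᴺ ≤ 6.598e-03, so N ≥ 2.18.
At 2 places the error can reach 321 m, but 3 places keeps it to 32.1 m.

3 decimal places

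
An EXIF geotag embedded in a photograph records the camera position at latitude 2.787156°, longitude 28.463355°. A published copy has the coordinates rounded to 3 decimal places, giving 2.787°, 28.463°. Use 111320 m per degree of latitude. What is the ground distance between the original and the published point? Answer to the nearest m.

43 m

Δlat = 2.787156 − 2.787 = +0.000156°; Δlon = 28.463355 − 28.463 = +0.000355°.
North–south shift: 0.000156 × 111320 = 17.3659 m.
E–W at 2.787°: 0.000355° × 111320 × cos 2.787° = 0.000355 × 111320 × 0.9988 ≈ 39.4719 m.
Hypotenuse of the two orthogonal shifts: √(17.3659² + 39.4719²) = 43.1231 m.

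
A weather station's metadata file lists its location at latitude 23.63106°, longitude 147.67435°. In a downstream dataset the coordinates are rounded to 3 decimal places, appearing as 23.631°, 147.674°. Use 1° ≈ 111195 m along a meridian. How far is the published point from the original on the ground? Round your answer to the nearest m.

36 m

Δlat = 23.63106 − 23.631 = +0.00006°; Δlon = 147.67435 − 147.674 = +0.00035°.
North–south shift: 0.00006 × 111195 = 6.6717 m.
E–W at 23.631°: 0.00035° × 111195 × cos 23.631° = 0.00035 × 111195 × 0.9161 ≈ 35.6548 m.
Distance: √(6.6717² + 35.6548²) ≈ 36.2736 m.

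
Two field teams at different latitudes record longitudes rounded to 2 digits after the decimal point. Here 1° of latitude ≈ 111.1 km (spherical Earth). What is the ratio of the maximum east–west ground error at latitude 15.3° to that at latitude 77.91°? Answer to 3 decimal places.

4.605

Rounding to 2 decimal places leaves the longitude within ±0.005° of the true value.
Error at 15.3° = 0.005° × 111100 × cos 15.3° ≈ 555.5 × 0.9646 = 535.81 m.
At 77.91°: 0.005° × 111100 × cos 77.91° = 0.005 × 111100 × 0.2094 ≈ 116.35 m.
The ratio reduces to cos 15.3° / cos 77.91° = 0.9646/0.2094 ≈ 4.6052.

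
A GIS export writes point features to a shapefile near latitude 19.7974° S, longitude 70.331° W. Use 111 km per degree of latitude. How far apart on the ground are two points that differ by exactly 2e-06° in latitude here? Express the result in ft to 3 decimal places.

0.728 ft

2e-06° × 111000 m/° = 0.222 m.
In feet: 0.222 m ÷ 0.3048 ≈ 0.72835 ft.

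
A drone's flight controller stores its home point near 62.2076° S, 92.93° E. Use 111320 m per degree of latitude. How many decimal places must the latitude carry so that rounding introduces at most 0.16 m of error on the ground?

One degree of latitude covers 111320 m.
Rounding to N decimal places gives at most 0.5 × 10⁻ᴺ degrees of error, i.e. 0.5 × 10⁻ᴺ × 111320 m.
Setting 55660 × 10⁻ᴺ ≤ 0.16 gives 10ᴺ ≥ 3.479e+05, i.e. N ≥ 5.54.
N = 5 would give 0.557 m (too coarse); N = 6 gives 0.0557 m ≤ 0.16 m.

6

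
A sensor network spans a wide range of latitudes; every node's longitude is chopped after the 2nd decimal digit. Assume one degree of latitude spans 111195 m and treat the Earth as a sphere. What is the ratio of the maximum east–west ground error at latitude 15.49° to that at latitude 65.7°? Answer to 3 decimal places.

2.342

Truncating at 2 decimal places can drop up to a full unit in the last place, so the longitude may be off by as much as 0.01°.
At 15.49°: 0.01° × 111195 × cos 15.49° = 0.01 × 111195 × 0.9637 ≈ 1071.6 m.
Error at 65.7° = 0.01° × 111195 × cos 65.7° ≈ 1112 × 0.4115 = 457.58 m.
The ratio reduces to cos 15.49° / cos 65.7° = 0.9637/0.4115 ≈ 2.3418.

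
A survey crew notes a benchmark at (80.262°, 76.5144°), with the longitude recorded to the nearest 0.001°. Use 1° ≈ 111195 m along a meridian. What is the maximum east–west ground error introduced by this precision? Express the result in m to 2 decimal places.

Rounding to 3 decimal places leaves the longitude within ±0.0005° of the true value.
One degree of longitude at 80.262° is 111195 × cos 80.262° ≈ 111195 × 0.1691 = 18807.9 m.
Maximum E–W displacement: 0.0005 × 18807.9 = 9.40393 m.

9.40 m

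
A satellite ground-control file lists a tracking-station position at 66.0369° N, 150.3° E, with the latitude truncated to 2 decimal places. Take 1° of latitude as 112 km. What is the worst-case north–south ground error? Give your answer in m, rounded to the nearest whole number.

1120 m

Truncating at 2 decimal places can drop up to a full unit in the last place, so the latitude may be off by as much as 0.01°.
Along the meridian that is 0.01° × 112000 m/° = 1120 m.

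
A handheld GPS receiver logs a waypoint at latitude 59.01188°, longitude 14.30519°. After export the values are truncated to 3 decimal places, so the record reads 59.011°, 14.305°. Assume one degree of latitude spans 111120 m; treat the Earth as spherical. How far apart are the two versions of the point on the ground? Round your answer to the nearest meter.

The latitude changed by +0.00088° and the longitude by +0.00019°.
North–south shift: 0.00088 × 111120 = 97.7856 m.
E–W at 59.011°: 0.00019° × 111120 × cos 59.011° = 0.00019 × 111120 × 0.5149 ≈ 10.8704 m.
Distance: √(97.7856² + 10.8704²) ≈ 98.388 m.

98 meters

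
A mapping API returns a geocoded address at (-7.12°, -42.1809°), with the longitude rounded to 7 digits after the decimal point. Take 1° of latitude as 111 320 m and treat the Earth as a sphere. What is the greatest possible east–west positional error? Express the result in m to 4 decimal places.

Rounding to 7 decimal places leaves the longitude within ±5e-08° of the true value.
Parallels shrink by cos φ, so at 7.12° a degree of longitude is 111320 × 0.9923 ≈ 110462 m.
East–west error: 5e-08° × 110462 m/° ≈ 0.00552308 m.

0.0055 m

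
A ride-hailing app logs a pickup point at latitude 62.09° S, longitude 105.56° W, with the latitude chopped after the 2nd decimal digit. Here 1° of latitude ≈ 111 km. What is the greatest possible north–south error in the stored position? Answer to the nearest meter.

Truncating at 2 decimal places can drop up to a full unit in the last place, so the latitude may be off by as much as 0.01°.
So the N–S error is at most 0.01 × 111000 = 1110 m.

1110 meters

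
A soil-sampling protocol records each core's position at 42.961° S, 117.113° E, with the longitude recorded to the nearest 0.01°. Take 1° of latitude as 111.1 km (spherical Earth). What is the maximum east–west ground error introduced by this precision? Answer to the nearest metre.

Rounding to 2 decimal places leaves the longitude within ±0.005° of the true value.
Parallels shrink by cos φ, so at 42.961° a degree of longitude is 111100 × 0.7318 ≈ 81305 m.
East–west error: 0.005° × 81305 m/° ≈ 406.525 m.

407 metres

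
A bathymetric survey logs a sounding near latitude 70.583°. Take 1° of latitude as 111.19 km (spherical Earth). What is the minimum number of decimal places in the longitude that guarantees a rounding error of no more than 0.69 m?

At 70.583° one degree of longitude covers 111190 × cos 70.583° ≈ 111190 × 0.3324 ≈ 36964.1 m.
With N decimal places the half-ulp bound is 0.5·10⁻ᴺ°, or 0.5·10⁻ᴺ × 36964.1 m on the ground.
Need 0.5 × 36964.1 × 10⁻ᴺ ≤ 0.69 → 10⁻ᴺ ≤ 3.733e-05, so N ≥ 4.43.
So 5 decimal places suffice (0.185 m); 4 would allow up to 1.85 m.

5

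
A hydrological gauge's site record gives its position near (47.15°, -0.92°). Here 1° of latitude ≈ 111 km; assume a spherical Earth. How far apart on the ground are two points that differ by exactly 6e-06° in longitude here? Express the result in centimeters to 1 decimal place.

45.3 centimeters

6e-06° of longitude at 47.15° is 6e-06 × 111000 × cos 47.15° ≈ 6e-06 × 75489 = 0.452934 m.
That is 0.452934 m = 45.293 cm.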